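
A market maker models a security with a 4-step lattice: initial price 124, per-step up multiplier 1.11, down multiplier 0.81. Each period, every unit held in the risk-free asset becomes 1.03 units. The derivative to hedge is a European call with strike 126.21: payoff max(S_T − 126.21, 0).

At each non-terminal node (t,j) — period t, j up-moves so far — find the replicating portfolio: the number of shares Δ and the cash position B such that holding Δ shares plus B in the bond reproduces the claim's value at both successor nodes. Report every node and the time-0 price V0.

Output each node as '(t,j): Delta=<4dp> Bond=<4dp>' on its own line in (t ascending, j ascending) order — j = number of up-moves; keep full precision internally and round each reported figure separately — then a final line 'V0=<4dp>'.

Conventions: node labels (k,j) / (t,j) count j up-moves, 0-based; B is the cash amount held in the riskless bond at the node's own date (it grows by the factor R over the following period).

Arbitrage-free pricing uses the up-move probability p* = (R−d)/(u−d) = 0.7333, discounting each step at R = 1.03.
At maturity the claim pays: V(4,0)=0.0000, V(4,1)=0.0000, V(4,2)=0.0000, V(4,3)=11.1549, V(4,4)=62.0307
  t=3,j=0: stock 65.8987 → up 73.1475 (V=0.0000), down 53.3779 (V=0.0000). Price 0.0000; hedge Δ=0.0000, bond B=0.0000.
  t=3,j=1: stock 90.3056 → up 100.2392 (V=0.0000), down 73.1475 (V=0.0000). Price 0.0000; hedge Δ=0.0000, bond B=0.0000.
  t=3,j=2: stock 123.7521 → up 137.3649 (V=11.1549), down 100.2392 (V=0.0000). Price 7.9420; hedge Δ=0.3005, bond B=-29.2409.
  t=3,j=3: stock 169.5862 → up 188.2407 (V=62.0307), down 137.3649 (V=11.1549). Price 47.0523; hedge Δ=1.0000, bond B=-122.5340.
  t=2,j=0: stock 81.3564 → up 90.3056 (V=0.0000), down 65.8987 (V=0.0000). Price 0.0000; hedge Δ=0.0000, bond B=0.0000.
  t=2,j=1: stock 111.4884 → up 123.7521 (V=7.9420), down 90.3056 (V=0.0000). Price 5.6545; hedge Δ=0.2375, bond B=-20.8188.
  t=2,j=2: stock 152.7804 → up 169.5862 (V=47.0523), down 123.7521 (V=7.9420). Price 35.5562; hedge Δ=0.8533, bond B=-94.8115.
  t=1,j=0: stock 100.4400 → up 111.4884 (V=5.6545), down 81.3564 (V=0.0000). Price 4.0258; hedge Δ=0.1877, bond B=-14.8224.
  t=1,j=1: stock 137.6400 → up 152.7804 (V=35.5562), down 111.4884 (V=5.6545). Price 26.7790; hedge Δ=0.7242, bond B=-72.8933.
  t=0,j=0: stock 124.0000 → up 137.6400 (V=26.7790), down 100.4400 (V=4.0258). Price 20.1083; hedge Δ=0.6116, bond B=-55.7357.
As a check, the time-0 holding Δ(0,0)·S0 + B(0,0) comes to 20.1083 — exactly V0.

(0,0): Delta=0.6116 Bond=-55.7357
(1,0): Delta=0.1877 Bond=-14.8224
(1,1): Delta=0.7242 Bond=-72.8933
(2,0): Delta=0.0000 Bond=0.0000
(2,1): Delta=0.2375 Bond=-20.8188
(2,2): Delta=0.8533 Bond=-94.8115
(3,0): Delta=0.0000 Bond=0.0000
(3,1): Delta=0.0000 Bond=0.0000
(3,2): Delta=0.3005 Bond=-29.2409
(3,3): Delta=1.0000 Bond=-122.5340
V0=20.1083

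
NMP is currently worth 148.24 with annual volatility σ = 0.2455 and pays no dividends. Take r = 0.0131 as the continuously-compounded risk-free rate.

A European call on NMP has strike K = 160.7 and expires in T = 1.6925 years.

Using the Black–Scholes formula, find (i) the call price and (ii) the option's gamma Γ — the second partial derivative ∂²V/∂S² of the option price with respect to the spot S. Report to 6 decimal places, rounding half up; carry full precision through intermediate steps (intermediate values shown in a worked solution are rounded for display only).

price = 15.228679
Γ = 0.008424

σ√T = 0.2455·√1.6925 = 0.319386
d₁ = (ln(S/K) + (r+σ²/2)T) / (σ√T) = (ln(148.24/160.7) + (0.0131+0.2455²/2)·1.6925) / 0.319386 = (-0.080707 + 0.073175) / 0.319386 = -0.023580
d₂ = d₁ − σ√T = -0.023580 − 0.319386 = -0.342966
e^{−rT} = 0.978072
N(d₁) = 0.490594,  N(d₂) = 0.365812
Call price V = S·N(d₁) − K·e^{−rT}·N(d₂) = 72.725604 − 57.496926 = 15.228679
φ(d₁) = (1/√(2π))·e^{−d₁²/2} = 0.398831
Γ = φ(d₁) / (S·σ·√T) = 0.008424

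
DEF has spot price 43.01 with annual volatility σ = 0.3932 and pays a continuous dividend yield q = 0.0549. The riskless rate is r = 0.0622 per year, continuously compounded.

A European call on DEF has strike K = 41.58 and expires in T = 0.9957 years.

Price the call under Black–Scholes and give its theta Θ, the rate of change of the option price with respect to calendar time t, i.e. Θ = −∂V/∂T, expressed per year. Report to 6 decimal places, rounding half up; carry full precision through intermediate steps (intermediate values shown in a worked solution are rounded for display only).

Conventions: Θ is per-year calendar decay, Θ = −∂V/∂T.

price = 7.059034
Θ = -2.803860

σ√T = 0.3932·√0.9957 = 0.392354
d₁ = (ln(S/K) + (r−q+σ²/2)T) / (σ√T) = (ln(43.01/41.58) + (0.0622−0.0549+0.3932²/2)·0.9957) / 0.392354 = (0.033813 + 0.084239) / 0.392354 = 0.300883
d₂ = d₁ − σ√T = 0.300883 − 0.392354 = -0.091470
e^{−rT} = 0.939946
e^{−qT} = 0.946803
N(d₁) = 0.618248,  N(d₂) = 0.463559
Call price V = S·e^{−qT}·N(d₁) − K·e^{−rT}·N(d₂) = 25.176312 − 18.117278 = 7.059034
φ(d₁) = (1/√(2π))·e^{−d₁²/2} = 0.381287
Θ = −S·e^{−qT}·φ(d₁)·σ/(2√T) + q·S·e^{−qT}·N(d₁) − r·K·e^{−rT}·N(d₂) = −3.059145 + 1.382180 − 1.126895 = -2.803860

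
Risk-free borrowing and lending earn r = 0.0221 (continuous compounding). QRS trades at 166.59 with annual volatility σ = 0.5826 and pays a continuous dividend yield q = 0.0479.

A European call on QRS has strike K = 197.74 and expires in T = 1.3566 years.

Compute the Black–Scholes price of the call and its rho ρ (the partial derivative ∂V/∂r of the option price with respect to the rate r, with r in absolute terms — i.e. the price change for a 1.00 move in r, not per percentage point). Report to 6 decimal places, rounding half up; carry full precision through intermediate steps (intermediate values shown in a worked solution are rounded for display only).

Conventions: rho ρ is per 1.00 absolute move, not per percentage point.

σ√T = 0.5826·√1.3566 = 0.678573
d₁ = (ln(S/K) + (r−q+σ²/2)T) / (σ√T) = (ln(166.59/197.74) + (0.0221−0.0479+0.5826²/2)·1.3566) / 0.678573 = (-0.171417 + 0.195230) / 0.678573 = 0.035093
d₂ = d₁ − σ√T = 0.035093 − 0.678573 = -0.643480
e^{−rT} = 0.970464
e^{−qT} = 0.937085
N(d₁) = 0.513997,  N(d₂) = 0.259956
Call price V = S·e^{−qT}·N(d₁) − K·e^{−rT}·N(d₂) = 80.239569 − 49.885502 = 30.354067
ρ = K·T·e^{−rT}·N(d₂) = 67.674671

price = 30.354067
ρ = 67.674671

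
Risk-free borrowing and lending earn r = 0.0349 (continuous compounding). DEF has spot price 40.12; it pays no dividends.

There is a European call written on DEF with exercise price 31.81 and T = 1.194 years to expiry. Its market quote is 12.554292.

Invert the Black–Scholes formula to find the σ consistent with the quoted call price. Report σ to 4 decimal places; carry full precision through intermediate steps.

sigma = 0.4408

At σ = 0.4408 the Black–Scholes value reproduces the quote:
σ√T = 0.4408·√1.194 = 0.481664
d₁ = (ln(S/K) + (r+σ²/2)T) / (σ√T) = (ln(40.12/31.81) + (0.0349+0.4408²/2)·1.194) / 0.481664 = (0.232094 + 0.157670) / 0.481664 = 0.809205
d₂ = d₁ − σ√T = 0.809205 − 0.481664 = 0.327542
e^{−rT} = 0.959186
N(d₁) = 0.790802,  N(d₂) = 0.628371
V = S·N(d₁) − K·e^{−rT}·N(d₂) = 31.726956 − 19.172665 = 12.554292 (the observed quote) — the price is monotone increasing in volatility, hence this σ is the only solution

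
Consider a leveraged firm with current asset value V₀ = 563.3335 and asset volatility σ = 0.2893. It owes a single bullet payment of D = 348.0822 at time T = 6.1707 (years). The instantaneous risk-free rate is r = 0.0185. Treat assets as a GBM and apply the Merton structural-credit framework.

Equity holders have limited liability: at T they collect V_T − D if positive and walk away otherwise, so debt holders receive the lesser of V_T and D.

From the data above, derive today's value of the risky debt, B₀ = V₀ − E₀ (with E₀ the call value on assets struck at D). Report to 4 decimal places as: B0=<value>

Equity is a call on the firm's assets struck at D = 348.0822:
d₁ = [ln(V₀/D) + (r + σ²/2)T] / (σ√T)
   = [ln(563.3335/348.0822) + (0.0185 + 0.5·0.2893²)·6.1707] / (0.2893·√6.1707)
   = [0.481433 + 0.372385] / 0.718647 = 1.188091
d₂ = d₁ − σ√T = 1.188091 − 0.718647 = 0.469444
N(d₁) = 0.882601,  N(d₂) = 0.680624,  e^(−rT) = 0.892117
E₀ = V₀·N(d₁) − D·e^(−rT)·N(d₂)
   = 563.3335·0.882601 − 348.0822·0.892117·0.680624 = 285.844676
B₀ = V₀ − E₀ = 563.3335 − 285.844676 = 277.488824

B0=277.4888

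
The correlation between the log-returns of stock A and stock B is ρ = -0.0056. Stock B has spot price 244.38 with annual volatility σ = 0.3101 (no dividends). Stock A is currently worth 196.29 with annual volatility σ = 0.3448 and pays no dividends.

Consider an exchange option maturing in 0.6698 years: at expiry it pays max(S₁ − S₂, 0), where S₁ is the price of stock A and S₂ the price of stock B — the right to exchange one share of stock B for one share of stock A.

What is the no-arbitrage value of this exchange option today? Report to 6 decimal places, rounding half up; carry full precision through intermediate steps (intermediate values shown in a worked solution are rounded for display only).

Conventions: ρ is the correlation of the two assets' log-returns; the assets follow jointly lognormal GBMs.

σ_eff = √(σ₁² + σ₂² − 2ρσ₁σ₂) = √(0.3448² + 0.3101² − 2·-0.0056·0.3448·0.3101) = 0.465023
d₁ = (ln(S₁/S₂) + (q₂ − q₁ + σ_eff²/2)T) / (σ_eff√T) = (ln(196.29/244.38) + (0.0 − 0.0 + 0.108123)·0.6698) / 0.380581 = -0.385490
d₂ = d₁ − σ_eff√T = -0.385490 − 0.380581 = -0.766071
N(d₁) = 0.349937,  N(d₂) = 0.221817
V = S₁·e^{−q₁T}·N(d₁) − S₂·e^{−q₂T}·N(d₂) = 68.689165 − 54.207630 = 14.481535
Key observation: the rate r is irrelevant here: denominating values in stock B turns the exchange into a ratio option on S₁/S₂, and discounting at r drops out.

exchange price = 14.481535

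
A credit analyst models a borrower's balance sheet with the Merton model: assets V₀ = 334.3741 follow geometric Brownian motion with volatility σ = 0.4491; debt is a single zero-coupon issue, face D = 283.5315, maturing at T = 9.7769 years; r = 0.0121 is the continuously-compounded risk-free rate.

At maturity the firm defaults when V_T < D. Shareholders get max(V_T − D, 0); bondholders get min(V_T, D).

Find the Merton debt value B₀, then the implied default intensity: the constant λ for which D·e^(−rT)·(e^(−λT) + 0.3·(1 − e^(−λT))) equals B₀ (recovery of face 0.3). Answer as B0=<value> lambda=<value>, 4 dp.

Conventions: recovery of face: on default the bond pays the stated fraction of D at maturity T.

B0=138.8876 lambda=0.1048

With assets at 334.3741 and a single debt payment of 283.5315 at 9.7769 years:
d₁ = [ln(V₀/D) + (r + σ²/2)T] / (σ√T)
   = [ln(334.3741/283.5315) + (0.0121 + 0.5·0.4491²)·9.7769] / (0.4491·√9.7769)
   = [0.164937 + 1.104256] / 1.404247 = 0.903824
d₂ = d₁ − σ√T = 0.903824 − 1.404247 = -0.500423
N(d₁) = 0.816956,  N(d₂) = 0.308389,  e^(−rT) = 0.888429
E₀ = V₀·N(d₁) − D·e^(−rT)·N(d₂)
   = 334.3741·0.816956 − 283.5315·0.888429·0.308389 = 195.486481
B₀ = V₀ − E₀ = 334.3741 − 195.486481 = 138.887619
e^(−λT) = (B₀·e^(rT)/D − 0.3)/(1 − 0.3) = (138.8876·1.125582/283.5315 − 0.3)/0.7 = 0.35909324
λ = −ln(0.35909324)/9.7769 = 0.104754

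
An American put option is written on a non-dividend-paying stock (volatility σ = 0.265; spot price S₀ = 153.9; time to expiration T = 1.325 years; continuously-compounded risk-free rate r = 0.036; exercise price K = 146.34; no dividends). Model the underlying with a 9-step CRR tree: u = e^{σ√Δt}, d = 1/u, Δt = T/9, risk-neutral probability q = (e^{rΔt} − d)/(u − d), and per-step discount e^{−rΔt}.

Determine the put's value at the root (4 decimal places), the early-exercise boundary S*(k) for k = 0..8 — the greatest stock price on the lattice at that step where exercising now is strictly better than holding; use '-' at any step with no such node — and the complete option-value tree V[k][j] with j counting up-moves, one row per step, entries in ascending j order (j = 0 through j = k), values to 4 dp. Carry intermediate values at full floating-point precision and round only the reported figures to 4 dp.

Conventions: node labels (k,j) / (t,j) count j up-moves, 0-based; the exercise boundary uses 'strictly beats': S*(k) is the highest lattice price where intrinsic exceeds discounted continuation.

price = 12.3386
boundary = - - - - 102.4716 92.5646 102.4716 113.4390 125.5802
tree:
12.3386
17.7298 7.0931
24.7751 10.8920 3.3799
33.5464 16.2909 5.6236 1.1783
43.8684 23.6089 9.1660 2.1506 0.2212
53.7754 32.9334 14.5607 3.8834 0.4454 0.0000
62.7246 43.8684 22.3779 6.9195 0.8967 0.0000 0.0000
70.8086 53.7754 32.9010 12.1213 1.8055 0.0000 0.0000 0.0000
78.1111 62.7246 43.8684 20.7598 3.6352 0.0000 0.0000 0.0000 0.0000
84.7075 70.8086 53.7754 32.9010 7.3192 0.0000 0.0000 0.0000 0.0000 0.0000

params: Δt=0.14722 u=1.10703 d=0.90332 q=0.50069 e^(-rΔt)=0.99471
t_9 payoffs: 84.7075 70.8086 53.7754 32.9010 7.3192 0.0000 0.0000 0.0000 0.0000 0.0000
t_8: node(8,0) S=68.2289 payoff=78.1111 vs cont=77.3375 → 78.1111 [stop]  node(8,1) S=83.6154 payoff=62.7246 vs cont=61.9511 → 62.7246 [stop]  node(8,2) S=102.4716 payoff=43.8684 vs cont=43.0948 → 43.8684 [stop]  node(8,3) S=125.5802 payoff=20.7598 vs cont=19.9863 → 20.7598 [stop]  node(8,4) S=153.9000 payoff=0.0000 vs cont=3.6352 → 3.6352 [wait]  node(8,5) S=188.6063 payoff=0.0000 vs cont=0.0000 → 0.0000 [wait]  node(8,6) S=231.1392 payoff=0.0000 vs cont=0.0000 → 0.0000 [wait]  node(8,7) S=283.2639 payoff=0.0000 vs cont=0.0000 → 0.0000 [wait]  node(8,8) S=347.1432 payoff=0.0000 vs cont=0.0000 → 0.0000 [wait]  ⇒ S*(8)=125.5802
t_7: node(7,0) S=75.5314 payoff=70.8086 vs cont=70.0351 → 70.8086 [stop]  node(7,1) S=92.5646 payoff=53.7754 vs cont=53.0019 → 53.7754 [stop]  node(7,2) S=113.4390 payoff=32.9010 vs cont=32.1275 → 32.9010 [stop]  node(7,3) S=139.0208 payoff=7.3192 vs cont=12.1213 → 12.1213 [wait]  node(7,4) S=170.3717 payoff=0.0000 vs cont=1.8055 → 1.8055 [wait]  node(7,5) S=208.7925 payoff=0.0000 vs cont=0.0000 → 0.0000 [wait]  node(7,6) S=255.8777 payoff=0.0000 vs cont=0.0000 → 0.0000 [wait]  node(7,7) S=313.5811 payoff=0.0000 vs cont=0.0000 → 0.0000 [wait]  ⇒ S*(7)=113.4390
t_6: node(6,0) S=83.6154 payoff=62.7246 vs cont=61.9511 → 62.7246 [stop]  node(6,1) S=102.4716 payoff=43.8684 vs cont=43.0948 → 43.8684 [stop]  node(6,2) S=125.5802 payoff=20.7598 vs cont=22.3779 → 22.3779 [wait]  node(6,3) S=153.9000 payoff=0.0000 vs cont=6.9195 → 6.9195 [wait]  node(6,4) S=188.6063 payoff=0.0000 vs cont=0.8967 → 0.8967 [wait]  node(6,5) S=231.1392 payoff=0.0000 vs cont=0.0000 → 0.0000 [wait]  node(6,6) S=283.2639 payoff=0.0000 vs cont=0.0000 → 0.0000 [wait]  ⇒ S*(6)=102.4716
t_5: node(5,0) S=92.5646 payoff=53.7754 vs cont=53.0019 → 53.7754 [stop]  node(5,1) S=113.4390 payoff=32.9010 vs cont=32.9334 → 32.9334 [wait]  node(5,2) S=139.0208 payoff=7.3192 vs cont=14.5607 → 14.5607 [wait]  node(5,3) S=170.3717 payoff=0.0000 vs cont=3.8834 → 3.8834 [wait]  node(5,4) S=208.7925 payoff=0.0000 vs cont=0.4454 → 0.4454 [wait]  node(5,5) S=255.8777 payoff=0.0000 vs cont=0.0000 → 0.0000 [wait]  ⇒ S*(5)=92.5646
t_4: node(4,0) S=102.4716 payoff=43.8684 vs cont=43.1109 → 43.8684 [stop]  node(4,1) S=125.5802 payoff=20.7598 vs cont=23.6089 → 23.6089 [wait]  node(4,2) S=153.9000 payoff=0.0000 vs cont=9.1660 → 9.1660 [wait]  node(4,3) S=188.6063 payoff=0.0000 vs cont=2.1506 → 2.1506 [wait]  node(4,4) S=231.1392 payoff=0.0000 vs cont=0.2212 → 0.2212 [wait]  ⇒ S*(4)=102.4716
t_3: node(3,0) S=113.4390 payoff=32.9010 vs cont=33.5464 → 33.5464 [wait]  node(3,1) S=139.0208 payoff=7.3192 vs cont=16.2909 → 16.2909 [wait]  node(3,2) S=170.3717 payoff=0.0000 vs cont=5.6236 → 5.6236 [wait]  node(3,3) S=208.7925 payoff=0.0000 vs cont=1.1783 → 1.1783 [wait]  ⇒ S*(3)=-
t_2: node(2,0) S=125.5802 payoff=20.7598 vs cont=24.7751 → 24.7751 [wait]  node(2,1) S=153.9000 payoff=0.0000 vs cont=10.8920 → 10.8920 [wait]  node(2,2) S=188.6063 payoff=0.0000 vs cont=3.3799 → 3.3799 [wait]  ⇒ S*(2)=-
t_1: node(1,0) S=139.0208 payoff=7.3192 vs cont=17.7298 → 17.7298 [wait]  node(1,1) S=170.3717 payoff=0.0000 vs cont=7.0931 → 7.0931 [wait]  ⇒ S*(1)=-
t_0: node(0,0) S=153.9000 payoff=0.0000 vs cont=12.3386 → 12.3386 [wait]  ⇒ S*(0)=-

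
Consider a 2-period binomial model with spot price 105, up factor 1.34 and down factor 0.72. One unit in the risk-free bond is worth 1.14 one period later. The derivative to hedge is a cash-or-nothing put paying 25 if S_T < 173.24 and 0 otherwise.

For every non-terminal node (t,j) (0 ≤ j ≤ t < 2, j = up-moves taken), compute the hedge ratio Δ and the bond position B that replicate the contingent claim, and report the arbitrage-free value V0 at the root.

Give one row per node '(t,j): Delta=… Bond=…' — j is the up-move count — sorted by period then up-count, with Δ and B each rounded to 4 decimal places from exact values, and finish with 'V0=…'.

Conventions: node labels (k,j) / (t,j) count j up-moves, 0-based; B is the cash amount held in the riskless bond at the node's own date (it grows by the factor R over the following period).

Under the risk-neutral measure, an up-move has probability p* = (R−d)/(u−d) = 0.6774 and values discount at R = 1.14.
At maturity the claim pays: V(2,0)=25.0000, V(2,1)=25.0000, V(2,2)=0.0000
Node (1,0) S=75.6000: V=(p*·25.0000+(1−p*)·25.0000)/1.14=21.9298; Δ=(25.0000−25.0000)/(101.3040−54.4320)=0.0000; B=V−Δ·S=21.9298
Node (1,1) S=140.7000: V=(p*·0.0000+(1−p*)·25.0000)/1.14=7.0741; Δ=(0.0000−25.0000)/(188.5380−101.3040)=-0.2866; B=V−Δ·S=47.3967
Node (0,0) S=105.0000: V=(p*·7.0741+(1−p*)·21.9298)/1.14=10.4090; Δ=(7.0741−21.9298)/(140.7000−75.6000)=-0.2282; B=V−Δ·S=34.3698
Verification: the root portfolio costs Δ(0,0)·S0 + B(0,0) = 10.4090, matching V0.

(0,0): Delta=-0.2282 Bond=34.3698
(1,0): Delta=0.0000 Bond=21.9298
(1,1): Delta=-0.2866 Bond=47.3967
V0=10.4090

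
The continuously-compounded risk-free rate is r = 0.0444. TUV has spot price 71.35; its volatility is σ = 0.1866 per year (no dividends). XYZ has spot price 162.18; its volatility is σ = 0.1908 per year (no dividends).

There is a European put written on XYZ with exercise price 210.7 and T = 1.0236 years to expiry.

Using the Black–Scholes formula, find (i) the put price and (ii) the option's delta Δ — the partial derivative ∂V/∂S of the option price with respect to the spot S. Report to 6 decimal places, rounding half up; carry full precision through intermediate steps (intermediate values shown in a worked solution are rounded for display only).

price = 41.450065
Δ = -0.847055

σ√T = 0.1908·√1.0236 = 0.193038
d₁ = (ln(S/K) + (r+σ²/2)T) / (σ√T) = (ln(162.18/210.7) + (0.0444+0.1908²/2)·1.0236) / 0.193038 = (-0.261728 + 0.064080) / 0.193038 = -1.023884
d₂ = d₁ − σ√T = -1.023884 − 0.193038 = -1.216922
e^{−rT} = 0.955569
N(−d₁) = 0.847055,  N(−d₂) = 0.888183
Put price V = K·e^{−rT}·N(−d₂) − S·N(−d₁) = 178.825423 − 137.375358 = 41.450065
Δ = −N(−d₁) = -0.847055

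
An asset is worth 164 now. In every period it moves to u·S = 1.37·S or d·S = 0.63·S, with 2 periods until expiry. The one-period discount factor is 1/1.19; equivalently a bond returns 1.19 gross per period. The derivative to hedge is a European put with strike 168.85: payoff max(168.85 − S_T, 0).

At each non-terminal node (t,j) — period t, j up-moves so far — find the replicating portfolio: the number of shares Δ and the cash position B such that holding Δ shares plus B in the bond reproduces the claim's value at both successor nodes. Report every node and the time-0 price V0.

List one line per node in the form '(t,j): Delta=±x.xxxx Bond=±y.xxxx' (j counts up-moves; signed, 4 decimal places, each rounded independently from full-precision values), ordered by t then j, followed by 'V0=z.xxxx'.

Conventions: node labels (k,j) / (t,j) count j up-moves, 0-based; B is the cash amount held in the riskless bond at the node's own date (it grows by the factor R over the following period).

Under the risk-neutral measure, an up-move has probability p* = (R−d)/(u−d) = 0.7568 and values discount at R = 1.19.
Terminal payoffs: V(2,0)=103.7584, V(2,1)=27.3016, V(2,2)=0.0000
Node (1,0) S=103.3200: V=(p*·27.3016+(1−p*)·103.7584)/1.19=38.5708; Δ=(27.3016−103.7584)/(141.5484−65.0916)=-1.0000; B=V−Δ·S=141.8908
Node (1,1) S=224.6800: V=(p*·0.0000+(1−p*)·27.3016)/1.19=5.5806; Δ=(0.0000−27.3016)/(307.8116−141.5484)=-0.1642; B=V−Δ·S=42.4747
Node (0,0) S=164.0000: V=(p*·5.5806+(1−p*)·38.5708)/1.19=11.4330; Δ=(5.5806−38.5708)/(224.6800−103.3200)=-0.2718; B=V−Δ·S=56.0143
As a check, the time-0 holding Δ(0,0)·S0 + B(0,0) comes to 11.4330 — exactly V0.

(0,0): Delta=-0.2718 Bond=56.0143
(1,0): Delta=-1.0000 Bond=141.8908
(1,1): Delta=-0.1642 Bond=42.4747
V0=11.4330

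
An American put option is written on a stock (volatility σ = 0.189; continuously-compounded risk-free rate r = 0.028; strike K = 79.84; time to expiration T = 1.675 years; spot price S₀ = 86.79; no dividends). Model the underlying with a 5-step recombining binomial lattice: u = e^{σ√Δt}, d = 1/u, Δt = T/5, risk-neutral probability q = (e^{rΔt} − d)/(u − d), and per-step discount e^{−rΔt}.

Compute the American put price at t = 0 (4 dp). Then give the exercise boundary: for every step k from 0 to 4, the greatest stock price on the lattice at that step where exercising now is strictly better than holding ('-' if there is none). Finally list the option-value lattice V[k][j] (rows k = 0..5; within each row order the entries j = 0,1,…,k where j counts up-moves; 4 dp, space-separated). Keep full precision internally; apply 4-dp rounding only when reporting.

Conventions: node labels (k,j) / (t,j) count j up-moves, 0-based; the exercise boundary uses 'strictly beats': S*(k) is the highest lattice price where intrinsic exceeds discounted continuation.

price = 3.9783
boundary = - - - 62.5094 69.7354
tree:
3.9783
6.7348 1.4621
11.0480 2.8069 0.2257
17.3306 5.3491 0.4704 0.0000
23.8079 10.1046 0.9804 0.0000 0.0000
29.6140 17.3306 2.0432 0.0000 0.0000 0.0000

Δt=0.33500  u=1.11560  d=0.89638  q=0.51567  discount=0.99066
step 5 (expiry): payoffs max(K−S,0) = 29.6140 17.3306 2.0432 0.0000 0.0000 0.0000
step 4: (k=4,j=0): S=56.0321, K−S=23.8079, hold=23.0625 ⇒ V=23.8079 exercise | (k=4,j=1): S=69.7354, K−S=10.1046, hold=9.3592 ⇒ V=10.1046 exercise | (k=4,j=2): S=86.7900, K−S=0.0000, hold=0.9804 ⇒ V=0.9804 continue | (k=4,j=3): S=108.0155, K−S=0.0000, hold=0.0000 ⇒ V=0.0000 continue | (k=4,j=4): S=134.4319, K−S=0.0000, hold=0.0000 ⇒ V=0.0000 continue  boundary S*=69.7354
step 3: (k=3,j=0): S=62.5094, K−S=17.3306, hold=16.5852 ⇒ V=17.3306 exercise | (k=3,j=1): S=77.7968, K−S=2.0432, hold=5.3491 ⇒ V=5.3491 continue | (k=3,j=2): S=96.8229, K−S=0.0000, hold=0.4704 ⇒ V=0.4704 continue | (k=3,j=3): S=120.5020, K−S=0.0000, hold=0.0000 ⇒ V=0.0000 continue  boundary S*=62.5094
step 2: (k=2,j=0): S=69.7354, K−S=10.1046, hold=11.0480 ⇒ V=11.0480 continue | (k=2,j=1): S=86.7900, K−S=0.0000, hold=2.8069 ⇒ V=2.8069 continue | (k=2,j=2): S=108.0155, K−S=0.0000, hold=0.2257 ⇒ V=0.2257 continue  boundary S*=-
step 1: (k=1,j=0): S=77.7968, K−S=2.0432, hold=6.7348 ⇒ V=6.7348 continue | (k=1,j=1): S=96.8229, K−S=0.0000, hold=1.4621 ⇒ V=1.4621 continue  boundary S*=-
step 0: (k=0,j=0): S=86.7900, K−S=0.0000, hold=3.9783 ⇒ V=3.9783 continue  boundary S*=-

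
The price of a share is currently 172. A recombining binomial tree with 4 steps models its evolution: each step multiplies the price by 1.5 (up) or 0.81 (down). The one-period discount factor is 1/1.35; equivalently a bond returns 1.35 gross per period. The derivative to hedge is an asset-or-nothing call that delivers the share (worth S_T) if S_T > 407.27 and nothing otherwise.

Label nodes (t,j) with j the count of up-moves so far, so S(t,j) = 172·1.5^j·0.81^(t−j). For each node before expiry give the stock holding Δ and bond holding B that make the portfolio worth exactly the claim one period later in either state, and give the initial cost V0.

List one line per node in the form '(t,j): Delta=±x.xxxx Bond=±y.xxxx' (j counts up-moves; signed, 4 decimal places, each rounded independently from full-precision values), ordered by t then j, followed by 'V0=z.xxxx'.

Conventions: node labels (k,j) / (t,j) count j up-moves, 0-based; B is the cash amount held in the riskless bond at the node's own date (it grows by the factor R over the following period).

(0,0): Delta=1.3007 Bond=-66.3806
(1,0): Delta=1.6438 Bond=-137.4077
(1,1): Delta=1.2493 Bond=-76.3376
(2,0): Delta=0.0000 Bond=0.0000
(2,1): Delta=1.8904 Bond=-237.0284
(2,2): Delta=1.1531 Bond=-65.8412
(3,0): Delta=0.0000 Bond=0.0000
(3,1): Delta=0.0000 Bond=0.0000
(3,2): Delta=2.1739 Bond=-408.8739
(3,3): Delta=1.0000 Bond=0.0000
V0=157.3465

Under the risk-neutral measure, an up-move has probability p* = (R−d)/(u−d) = 0.7826 and values discount at R = 1.35.
Payoffs at expiry: V(4,0)=0.0000, V(4,1)=0.0000, V(4,2)=0.0000, V(4,3)=470.2050, V(4,4)=870.7500
Node (3,0) S=91.4079: V=(p*·0.0000+(1−p*)·0.0000)/1.35=0.0000; Δ=(0.0000−0.0000)/(137.1118−74.0404)=0.0000; B=V−Δ·S=0.0000
Node (3,1) S=169.2738: V=(p*·0.0000+(1−p*)·0.0000)/1.35=0.0000; Δ=(0.0000−0.0000)/(253.9107−137.1118)=0.0000; B=V−Δ·S=0.0000
Node (3,2) S=313.4700: V=(p*·470.2050+(1−p*)·0.0000)/1.35=272.5826; Δ=(470.2050−0.0000)/(470.2050−253.9107)=2.1739; B=V−Δ·S=-408.8739
Node (3,3) S=580.5000: V=(p*·870.7500+(1−p*)·470.2050)/1.35=580.5000; Δ=(870.7500−470.2050)/(870.7500−470.2050)=1.0000; B=V−Δ·S=0.0000
Node (2,0) S=112.8492: V=(p*·0.0000+(1−p*)·0.0000)/1.35=0.0000; Δ=(0.0000−0.0000)/(169.2738−91.4079)=0.0000; B=V−Δ·S=0.0000
Node (2,1) S=208.9800: V=(p*·272.5826+(1−p*)·0.0000)/1.35=158.0189; Δ=(272.5826−0.0000)/(313.4700−169.2738)=1.8904; B=V−Δ·S=-237.0284
Node (2,2) S=387.0000: V=(p*·580.5000+(1−p*)·272.5826)/1.35=380.4159; Δ=(580.5000−272.5826)/(580.5000−313.4700)=1.1531; B=V−Δ·S=-65.8412
Node (1,0) S=139.3200: V=(p*·158.0189+(1−p*)·0.0000)/1.35=91.6052; Δ=(158.0189−0.0000)/(208.9800−112.8492)=1.6438; B=V−Δ·S=-137.4077
Node (1,1) S=258.0000: V=(p*·380.4159+(1−p*)·158.0189)/1.35=245.9768; Δ=(380.4159−158.0189)/(387.0000−208.9800)=1.2493; B=V−Δ·S=-76.3376
Node (0,0) S=172.0000: V=(p*·245.9768+(1−p*)·91.6052)/1.35=157.3465; Δ=(245.9768−91.6052)/(258.0000−139.3200)=1.3007; B=V−Δ·S=-66.3806
Verification: the root portfolio costs Δ(0,0)·S0 + B(0,0) = 157.3465, matching V0.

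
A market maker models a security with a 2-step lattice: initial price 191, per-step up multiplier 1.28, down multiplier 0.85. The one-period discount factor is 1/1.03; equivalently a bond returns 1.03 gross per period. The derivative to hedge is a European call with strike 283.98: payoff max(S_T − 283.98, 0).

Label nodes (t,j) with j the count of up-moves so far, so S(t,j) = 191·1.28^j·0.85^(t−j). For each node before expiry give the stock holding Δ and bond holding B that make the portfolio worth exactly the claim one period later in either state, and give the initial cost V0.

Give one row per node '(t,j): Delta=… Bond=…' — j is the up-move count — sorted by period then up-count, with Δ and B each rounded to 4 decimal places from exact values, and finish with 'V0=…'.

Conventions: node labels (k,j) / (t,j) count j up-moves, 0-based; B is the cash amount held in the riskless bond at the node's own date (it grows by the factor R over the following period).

(0,0): Delta=0.1433 Bond=-22.5837
(1,0): Delta=0.0000 Bond=0.0000
(1,1): Delta=0.2754 Bond=-55.5684
V0=4.7824

Risk-neutral probability p* = (R−d)/(u−d) = (1.03−0.85)/(1.28−0.85) = 0.4186.
Payoffs at expiry: V(2,0)=0.0000, V(2,1)=0.0000, V(2,2)=28.9544
Node (1,0) S=162.3500: V=(p*·0.0000+(1−p*)·0.0000)/1.03=0.0000; Δ=(0.0000−0.0000)/(207.8080−137.9975)=0.0000; B=V−Δ·S=0.0000
Node (1,1) S=244.4800: V=(p*·28.9544+(1−p*)·0.0000)/1.03=11.7674; Δ=(28.9544−0.0000)/(312.9344−207.8080)=0.2754; B=V−Δ·S=-55.5684
Node (0,0) S=191.0000: V=(p*·11.7674+(1−p*)·0.0000)/1.03=4.7824; Δ=(11.7674−0.0000)/(244.4800−162.3500)=0.1433; B=V−Δ·S=-22.5837
As a check, the time-0 holding Δ(0,0)·S0 + B(0,0) comes to 4.7824 — exactly V0.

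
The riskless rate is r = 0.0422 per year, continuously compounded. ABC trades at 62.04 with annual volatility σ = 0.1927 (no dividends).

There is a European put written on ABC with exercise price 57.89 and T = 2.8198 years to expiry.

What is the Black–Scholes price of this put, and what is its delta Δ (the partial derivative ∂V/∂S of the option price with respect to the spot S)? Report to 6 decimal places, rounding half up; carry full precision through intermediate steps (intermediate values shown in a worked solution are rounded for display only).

price = 3.152669
Δ = -0.228592

σ√T = 0.1927·√2.8198 = 0.323587
d₁ = (ln(S/K) + (r+σ²/2)T) / (σ√T) = (ln(62.04/57.89) + (0.0422+0.1927²/2)·2.8198) / 0.323587 = (0.069235 + 0.171350) / 0.323587 = 0.743493
d₂ = d₁ − σ√T = 0.743493 − 0.323587 = 0.419906
e^{−rT} = 0.887812
N(−d₁) = 0.228592,  N(−d₂) = 0.337277
Put price V = K·e^{−rT}·N(−d₂) − S·N(−d₁) = 17.334500 − 14.181830 = 3.152669
Δ = −N(−d₁) = -0.228592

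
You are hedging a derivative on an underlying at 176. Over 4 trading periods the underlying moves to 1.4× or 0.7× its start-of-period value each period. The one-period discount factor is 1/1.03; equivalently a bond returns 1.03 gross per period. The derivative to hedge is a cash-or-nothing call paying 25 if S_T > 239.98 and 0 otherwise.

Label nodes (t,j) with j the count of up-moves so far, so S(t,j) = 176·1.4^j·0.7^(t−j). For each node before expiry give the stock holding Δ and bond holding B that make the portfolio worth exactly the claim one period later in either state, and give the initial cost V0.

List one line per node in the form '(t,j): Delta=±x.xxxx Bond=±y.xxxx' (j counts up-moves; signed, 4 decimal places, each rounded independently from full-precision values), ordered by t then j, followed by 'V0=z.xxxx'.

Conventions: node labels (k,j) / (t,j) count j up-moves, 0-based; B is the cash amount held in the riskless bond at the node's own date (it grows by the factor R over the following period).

(0,0): Delta=0.0654 Bond=-5.5007
(1,0): Delta=0.0607 Bond=-5.0846
(1,1): Delta=0.0681 Bond=-6.3173
(2,0): Delta=0.0000 Bond=0.0000
(2,1): Delta=0.0948 Bond=-11.1092
(2,2): Delta=0.0531 Bond=-1.3466
(3,0): Delta=0.0000 Bond=0.0000
(3,1): Delta=0.0000 Bond=0.0000
(3,2): Delta=0.1479 Bond=-24.2718
(3,3): Delta=0.0000 Bond=24.2718
V0=6.0175

Under the risk-neutral measure, an up-move has probability p* = (R−d)/(u−d) = 0.4714 and values discount at R = 1.03.
At maturity the claim pays: V(4,0)=0.0000, V(4,1)=0.0000, V(4,2)=0.0000, V(4,3)=25.0000, V(4,4)=25.0000
Node (3,0) S=60.3680: V=(p*·0.0000+(1−p*)·0.0000)/1.03=0.0000; Δ=(0.0000−0.0000)/(84.5152−42.2576)=0.0000; B=V−Δ·S=0.0000
Node (3,1) S=120.7360: V=(p*·0.0000+(1−p*)·0.0000)/1.03=0.0000; Δ=(0.0000−0.0000)/(169.0304−84.5152)=0.0000; B=V−Δ·S=0.0000
Node (3,2) S=241.4720: V=(p*·25.0000+(1−p*)·0.0000)/1.03=11.4424; Δ=(25.0000−0.0000)/(338.0608−169.0304)=0.1479; B=V−Δ·S=-24.2718
Node (3,3) S=482.9440: V=(p*·25.0000+(1−p*)·25.0000)/1.03=24.2718; Δ=(25.0000−25.0000)/(676.1216−338.0608)=0.0000; B=V−Δ·S=24.2718
Node (2,0) S=86.2400: V=(p*·0.0000+(1−p*)·0.0000)/1.03=0.0000; Δ=(0.0000−0.0000)/(120.7360−60.3680)=0.0000; B=V−Δ·S=0.0000
Node (2,1) S=172.4800: V=(p*·11.4424+(1−p*)·0.0000)/1.03=5.2372; Δ=(11.4424−0.0000)/(241.4720−120.7360)=0.0948; B=V−Δ·S=-11.1092
Node (2,2) S=344.9600: V=(p*·24.2718+(1−p*)·11.4424)/1.03=16.9812; Δ=(24.2718−11.4424)/(482.9440−241.4720)=0.0531; B=V−Δ·S=-1.3466
Node (1,0) S=123.2000: V=(p*·5.2372+(1−p*)·0.0000)/1.03=2.3970; Δ=(5.2372−0.0000)/(172.4800−86.2400)=0.0607; B=V−Δ·S=-5.0846
Node (1,1) S=246.4000: V=(p*·16.9812+(1−p*)·5.2372)/1.03=10.4598; Δ=(16.9812−5.2372)/(344.9600−172.4800)=0.0681; B=V−Δ·S=-6.3173
Node (0,0) S=176.0000: V=(p*·10.4598+(1−p*)·2.3970)/1.03=6.0175; Δ=(10.4598−2.3970)/(246.4000−123.2000)=0.0654; B=V−Δ·S=-5.5007
Verification: the root portfolio costs Δ(0,0)·S0 + B(0,0) = 6.0175, matching V0.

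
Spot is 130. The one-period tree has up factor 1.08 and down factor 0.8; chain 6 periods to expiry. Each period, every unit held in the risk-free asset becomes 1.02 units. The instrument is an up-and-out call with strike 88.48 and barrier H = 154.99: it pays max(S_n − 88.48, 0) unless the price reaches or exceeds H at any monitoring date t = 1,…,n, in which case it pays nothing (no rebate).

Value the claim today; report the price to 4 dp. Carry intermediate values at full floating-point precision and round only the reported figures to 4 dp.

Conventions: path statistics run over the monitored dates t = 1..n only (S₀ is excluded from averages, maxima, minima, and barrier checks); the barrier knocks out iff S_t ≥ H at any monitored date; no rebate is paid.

price = 15.6048

With p* = (R−d)/(u−d) = 0.7857, sum probability × payoff across the paths and divide by R^6.
Enumerate all 2^6 = 64 price paths (U = up ×1.08, D = down ×0.8); each path with k up-moves has probability p*^k·(1−p*)^(6−k).
DDDDDD: M=104.0000, payoff=0.0000, prob=0.000097
UDDDDD: M=140.4000, payoff=0.0000, prob=0.000355
DUDDDD: M=112.3200, payoff=0.0000, prob=0.000355
UUDDDD: M=151.6320, payoff=0.0000, prob=0.001302
DDUDDD: M=104.0000, payoff=0.0000, prob=0.000355
UDUDDD: M=140.4000, payoff=0.0000, prob=0.001302
DUUDDD: M=121.3056, payoff=0.0000, prob=0.001302
UUUDDD: M=163.7626, payoff=0.0000, prob=0.004773
DDDUDD: M=104.0000, payoff=0.0000, prob=0.000355
UDDUDD: M=140.4000, payoff=0.0000, prob=0.001302
DUDUDD: M=112.3200, payoff=0.0000, prob=0.001302
UUDUDD: M=151.6320, payoff=0.0000, prob=0.004773
DDUUDD: M=104.0000, payoff=0.0000, prob=0.001302
UDUUDD: M=140.4000, payoff=0.0000, prob=0.004773
DUUUDD: M=131.0100, payoff=0.0000, prob=0.004773
UUUUDD: M=176.8636, payoff=0.0000, prob=0.017500
DDDDUD: M=104.0000, payoff=0.0000, prob=0.000355
UDDDUD: M=140.4000, payoff=0.0000, prob=0.001302
DUDDUD: M=112.3200, payoff=0.0000, prob=0.001302
UUDDUD: M=151.6320, payoff=0.0000, prob=0.004773
DDUDUD: M=104.0000, payoff=0.0000, prob=0.001302
UDUDUD: M=140.4000, payoff=0.0000, prob=0.004773
DUUDUD: M=121.3056, payoff=0.0000, prob=0.004773
UUUDUD: M=163.7626, payoff=0.0000, prob=0.017500
DDDUUD: M=104.0000, payoff=0.0000, prob=0.001302
UDDUUD: M=140.4000, payoff=0.0000, prob=0.004773
DUDUUD: M=112.3200, payoff=0.0000, prob=0.004773
UUDUUD: M=151.6320, payoff=24.7127, prob=0.017500
DDUUUD: M=104.8080, payoff=0.0000, prob=0.004773
UDUUUD: M=141.4909, payoff=24.7127, prob=0.017500
DUUUUD: M=141.4909, payoff=24.7127, prob=0.017500
UUUUUD: M=191.0126, payoff=0.0000, prob=0.064168
DDDDDU: M=104.0000, payoff=0.0000, prob=0.000355
UDDDDU: M=140.4000, payoff=0.0000, prob=0.001302
DUDDDU: M=112.3200, payoff=0.0000, prob=0.001302
UUDDDU: M=151.6320, payoff=0.0000, prob=0.004773
DDUDDU: M=104.0000, payoff=0.0000, prob=0.001302
UDUDDU: M=140.4000, payoff=0.0000, prob=0.004773
DUUDDU: M=121.3056, payoff=0.0000, prob=0.004773
UUUDDU: M=163.7626, payoff=0.0000, prob=0.017500
DDDUDU: M=104.0000, payoff=0.0000, prob=0.001302
UDDUDU: M=140.4000, payoff=0.0000, prob=0.004773
DUDUDU: M=112.3200, payoff=0.0000, prob=0.004773
UUDUDU: M=151.6320, payoff=24.7127, prob=0.017500
DDUUDU: M=104.0000, payoff=0.0000, prob=0.004773
UDUUDU: M=140.4000, payoff=24.7127, prob=0.017500
DUUUDU: M=131.0100, payoff=24.7127, prob=0.017500
UUUUDU: M=176.8636, payoff=0.0000, prob=0.064168
DDDDUU: M=104.0000, payoff=0.0000, prob=0.001302
UDDDUU: M=140.4000, payoff=0.0000, prob=0.004773
DUDDUU: M=112.3200, payoff=0.0000, prob=0.004773
UUDDUU: M=151.6320, payoff=24.7127, prob=0.017500
DDUDUU: M=104.0000, payoff=0.0000, prob=0.004773
UDUDUU: M=140.4000, payoff=24.7127, prob=0.017500
DUUDUU: M=121.3056, payoff=24.7127, prob=0.017500
UUUDUU: M=163.7626, payoff=0.0000, prob=0.064168
DDDUUU: M=104.0000, payoff=0.0000, prob=0.004773
UDDUUU: M=140.4000, payoff=24.7127, prob=0.017500
DUDUUU: M=113.1927, payoff=24.7127, prob=0.017500
UUDUUU: M=152.8101, payoff=64.3301, prob=0.064168
DDUUUU: M=113.1927, payoff=24.7127, prob=0.017500
UDUUUU: M=152.8101, payoff=64.3301, prob=0.064168
DUUUUU: M=152.8101, payoff=64.3301, prob=0.064168
UUUUUU: M=206.2937, payoff=0.0000, prob=0.235282
Price = Σ prob·payoff / R^6 = 17.573494 / 1.126162 = 15.6048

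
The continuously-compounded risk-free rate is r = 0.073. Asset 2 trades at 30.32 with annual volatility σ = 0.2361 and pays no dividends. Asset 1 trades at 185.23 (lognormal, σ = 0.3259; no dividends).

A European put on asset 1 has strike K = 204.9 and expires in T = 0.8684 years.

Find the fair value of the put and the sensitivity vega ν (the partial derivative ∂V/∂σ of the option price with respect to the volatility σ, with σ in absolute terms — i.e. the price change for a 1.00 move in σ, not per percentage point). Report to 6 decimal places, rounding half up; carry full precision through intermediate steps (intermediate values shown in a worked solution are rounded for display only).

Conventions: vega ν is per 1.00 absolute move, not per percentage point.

price = 26.498092
ν = 68.834749

σ√T = 0.3259·√0.8684 = 0.303700
d₁ = (ln(S/K) + (r+σ²/2)T) / (σ√T) = (ln(185.23/204.9) + (0.073+0.3259²/2)·0.8684) / 0.303700 = (-0.100924 + 0.109510) / 0.303700 = 0.028272
d₂ = d₁ − σ√T = 0.028272 − 0.303700 = -0.275428
e^{−rT} = 0.938574
N(−d₁) = 0.488723,  N(−d₂) = 0.608506
Put price V = K·e^{−rT}·N(−d₂) − S·N(−d₁) = 117.024185 − 90.526094 = 26.498092
φ(d₁) = (1/√(2π))·e^{−d₁²/2} = 0.398783
ν = S·φ(d₁)·√T = 68.834749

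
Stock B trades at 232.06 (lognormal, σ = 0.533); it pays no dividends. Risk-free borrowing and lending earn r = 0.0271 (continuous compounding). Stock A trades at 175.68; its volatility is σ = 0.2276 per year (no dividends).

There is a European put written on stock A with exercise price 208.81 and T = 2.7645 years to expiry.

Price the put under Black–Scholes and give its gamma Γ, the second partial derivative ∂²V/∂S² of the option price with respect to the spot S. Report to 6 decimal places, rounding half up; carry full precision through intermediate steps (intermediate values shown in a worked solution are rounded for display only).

price = 37.658573
Γ = 0.005986

σ√T = 0.2276·√2.7645 = 0.378426
d₁ = (ln(S/K) + (r+σ²/2)T) / (σ√T) = (ln(175.68/208.81) + (0.0271+0.2276²/2)·2.7645) / 0.378426 = (-0.172761 + 0.146521) / 0.378426 = -0.069339
d₂ = d₁ − σ√T = -0.069339 − 0.378426 = -0.447765
e^{−rT} = 0.927820
N(−d₁) = 0.527640,  N(−d₂) = 0.672838
Put price V = K·e^{−rT}·N(−d₂) − S·N(−d₁) = 130.354388 − 92.695814 = 37.658573
φ(d₁) = (1/√(2π))·e^{−d₁²/2} = 0.397984
Γ = φ(d₁) / (S·σ·√T) = 0.005986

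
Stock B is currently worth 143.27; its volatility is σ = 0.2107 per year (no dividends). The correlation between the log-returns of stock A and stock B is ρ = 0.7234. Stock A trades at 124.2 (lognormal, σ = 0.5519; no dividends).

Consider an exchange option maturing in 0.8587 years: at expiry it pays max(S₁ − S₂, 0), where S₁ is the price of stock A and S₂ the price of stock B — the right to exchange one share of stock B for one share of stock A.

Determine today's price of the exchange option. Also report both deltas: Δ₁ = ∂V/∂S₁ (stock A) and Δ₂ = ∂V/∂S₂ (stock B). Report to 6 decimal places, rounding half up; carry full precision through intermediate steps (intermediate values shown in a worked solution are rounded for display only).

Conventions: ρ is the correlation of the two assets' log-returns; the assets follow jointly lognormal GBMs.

exchange price = 12.686281
Δ1 = 0.434242
Δ2 = -0.287894

σ_eff = √(σ₁² + σ₂² − 2ρσ₁σ₂) = √(0.5519² + 0.2107² − 2·0.7234·0.5519·0.2107) = 0.425143
d₁ = (ln(S₁/S₂) + (q₂ − q₁ + σ_eff²/2)T) / (σ_eff√T) = (ln(124.2/143.27) + (0.0 − 0.0 + 0.090373)·0.8587) / 0.393963 = -0.165585
d₂ = d₁ − σ_eff√T = -0.165585 − 0.393963 = -0.559548
N(d₁) = 0.434242,  N(d₂) = 0.287894
V = S₁·e^{−q₁T}·N(d₁) − S₂·e^{−q₂T}·N(d₂) = 53.932842 − 41.246561 = 12.686281
Key observation: the rate r is irrelevant here: denominating values in stock B turns the exchange into a ratio option on S₁/S₂, and discounting at r drops out.
Δ₁ = e^{−q₁T}·N(d₁) = 0.434242;  Δ₂ = −e^{−q₂T}·N(d₂) = -0.287894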